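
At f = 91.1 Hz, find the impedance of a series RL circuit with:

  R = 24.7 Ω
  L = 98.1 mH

Step 1 — Angular frequency: ω = 2π·f = 2π·91.1 = 572.4 rad/s.
Step 2 — Component impedances:
  R: Z = R = 24.7 Ω
  L: Z = jωL = j·572.4·0.0981 = 0 + j56.15 Ω
Step 3 — Series combination: Z_total = R + L = 24.7 + j56.15 Ω = 61.34∠66.3° Ω.

Z = 24.7 + j56.15 Ω = 61.34∠66.3° Ω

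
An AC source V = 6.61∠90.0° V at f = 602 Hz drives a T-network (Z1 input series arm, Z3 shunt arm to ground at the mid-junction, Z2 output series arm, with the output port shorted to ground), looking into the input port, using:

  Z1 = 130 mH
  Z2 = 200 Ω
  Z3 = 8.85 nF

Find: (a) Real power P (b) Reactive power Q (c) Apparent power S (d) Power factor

Step 1 — Angular frequency: ω = 2π·f = 2π·602 = 3782 rad/s.
Step 2 — Component impedances:
  Z1: Z = jωL = j·3782·0.13 = 0 + j491.7 Ω
  Z2: Z = R = 200 Ω
  Z3: Z = 1/(jωC) = -j/(ω·C) = 0 - j2.987e+04 Ω
Step 3 — With the output port shorted to ground, the output series arm Z2 runs from the junction to ground; the shunt arm Z3 also runs from the junction to ground. They appear in parallel: Z3 || Z2 = 200 - j1.339 Ω.
Step 4 — Series with input arm Z1: Z_in = Z1 + (Z3 || Z2) = 200 + j490.4 Ω = 529.6∠67.8° Ω.
Step 5 — Source phasor: V = 6.61∠90.0° V = 0 + j6.61 V.
Step 6 — Current: I = V / Z = 0.01156 + j0.004713 A = 0.01248∠22.2° A.
Step 7 — Complex power: S = V·I* = 0.03115 + j0.07639 VA.
Step 8 — Real power: P = Re(S) = 0.03115 W.
Step 9 — Reactive power: Q = Im(S) = 0.07639 VAR.
Step 10 — Apparent power: |S| = 0.0825 VA.
Step 11 — Power factor: PF = P/|S| = 0.3776 (lagging).

(a) P = 0.03115 W  (b) Q = 0.07639 VAR  (c) S = 0.0825 VA  (d) PF = 0.3776 (lagging)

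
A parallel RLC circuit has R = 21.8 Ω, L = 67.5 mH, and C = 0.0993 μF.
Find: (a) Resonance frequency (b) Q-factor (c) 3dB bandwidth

Step 1 — Resonance: ω₀ = 1/√(LC) = 1/√(0.0675·9.93e-08) = 1.221e+04 rad/s.
Step 2 — f₀ = ω₀/(2π) = 1944 Hz.
Step 3 — Parallel Q: Q = R/(ω₀L) = 21.8/(1.221e+04·0.0675) = 0.02644.
Step 4 — Bandwidth: Δω = ω₀/Q = 4.619e+05 rad/s; BW = Δω/(2π) = 7.352e+04 Hz.

(a) f₀ = 1944 Hz  (b) Q = 0.02644  (c) BW = 7.352e+04 Hz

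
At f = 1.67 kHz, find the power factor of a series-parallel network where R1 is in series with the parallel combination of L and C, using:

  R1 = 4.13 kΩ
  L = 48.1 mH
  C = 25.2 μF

Step 1 — Angular frequency: ω = 2π·f = 2π·1670 = 1.049e+04 rad/s.
Step 2 — Component impedances:
  R1: Z = R = 4130 Ω
  L: Z = jωL = j·1.049e+04·0.0481 = 0 + j504.7 Ω
  C: Z = 1/(jωC) = -j/(ω·C) = 0 - j3.782 Ω
Step 3 — Parallel branch: L || C = 1/(1/L + 1/C) = 0 - j3.81 Ω.
Step 4 — Series with R1: Z_total = R1 + (L || C) = 4130 - j3.81 Ω = 4130∠-0.1° Ω.
Step 5 — Power factor: PF = cos(φ) = Re(Z)/|Z| = 4130/4130 = 1.
Step 6 — Type: Im(Z) = -3.81 ⇒ leading (phase φ = -0.1°).

PF = 1 (leading, φ = -0.1°)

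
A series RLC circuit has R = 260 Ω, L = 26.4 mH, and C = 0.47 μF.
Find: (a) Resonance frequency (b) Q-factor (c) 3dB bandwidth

Step 1 — Resonance: ω₀ = 1/√(LC) = 1/√(0.0264·4.7e-07) = 8977 rad/s.
Step 2 — f₀ = ω₀/(2π) = 1429 Hz.
Step 3 — Series Q: Q = ω₀L/R = 8977·0.0264/260 = 0.9115.
Step 4 — Bandwidth: Δω = ω₀/Q = 9848 rad/s; BW = Δω/(2π) = 1567 Hz.

(a) f₀ = 1429 Hz  (b) Q = 0.9115  (c) BW = 1567 Hz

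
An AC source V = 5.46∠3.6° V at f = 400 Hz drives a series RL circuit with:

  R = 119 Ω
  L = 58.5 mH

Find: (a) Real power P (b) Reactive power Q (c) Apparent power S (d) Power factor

Step 1 — Angular frequency: ω = 2π·f = 2π·400 = 2513 rad/s.
Step 2 — Component impedances:
  R: Z = R = 119 Ω
  L: Z = jωL = j·2513·0.0585 = 0 + j147 Ω
Step 3 — Series combination: Z_total = R + L = 119 + j147 Ω = 189.2∠51.0° Ω.
Step 4 — Source phasor: V = 5.46∠3.6° V = 5.449 + j0.3428 V.
Step 5 — Current: I = V / Z = 0.01953 - j0.02125 A = 0.02887∠-47.4° A.
Step 6 — Complex power: S = V·I* = 0.09916 + j0.1225 VA.
Step 7 — Real power: P = Re(S) = 0.09916 W.
Step 8 — Reactive power: Q = Im(S) = 0.1225 VAR.
Step 9 — Apparent power: |S| = 0.1576 VA.
Step 10 — Power factor: PF = P/|S| = 0.6291 (lagging).

(a) P = 0.09916 W  (b) Q = 0.1225 VAR  (c) S = 0.1576 VA  (d) PF = 0.6291 (lagging)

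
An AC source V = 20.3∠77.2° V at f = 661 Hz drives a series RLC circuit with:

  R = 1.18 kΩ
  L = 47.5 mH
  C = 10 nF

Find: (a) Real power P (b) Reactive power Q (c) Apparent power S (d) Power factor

Step 1 — Angular frequency: ω = 2π·f = 2π·661 = 4153 rad/s.
Step 2 — Component impedances:
  R: Z = R = 1180 Ω
  L: Z = jωL = j·4153·0.0475 = 0 + j197.3 Ω
  C: Z = 1/(jωC) = -j/(ω·C) = 0 - j2.408e+04 Ω
Step 3 — Series combination: Z_total = R + L + C = 1180 - j2.388e+04 Ω = 2.391e+04∠-87.2° Ω.
Step 4 — Source phasor: V = 20.3∠77.2° V = 4.497 + j19.8 V.
Step 5 — Current: I = V / Z = -0.0008176 + j0.0002287 A = 0.000849∠164.4° A.
Step 6 — Complex power: S = V·I* = 0.0008506 - j0.01721 VA.
Step 7 — Real power: P = Re(S) = 0.0008506 W.
Step 8 — Reactive power: Q = Im(S) = -0.01721 VAR.
Step 9 — Apparent power: |S| = 0.01724 VA.
Step 10 — Power factor: PF = P/|S| = 0.04935 (leading).

(a) P = 0.0008506 W  (b) Q = -0.01721 VAR  (c) S = 0.01724 VA  (d) PF = 0.04935 (leading)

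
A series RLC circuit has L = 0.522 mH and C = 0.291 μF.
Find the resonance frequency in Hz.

Step 1 — Resonance condition Im(Z)=0 gives ω₀ = 1/√(LC).
Step 2 — ω₀ = 1/√(0.000522·2.91e-07) = 8.114e+04 rad/s.
Step 3 — f₀ = ω₀/(2π) = 1.291e+04 Hz.

f₀ = 1.291e+04 Hz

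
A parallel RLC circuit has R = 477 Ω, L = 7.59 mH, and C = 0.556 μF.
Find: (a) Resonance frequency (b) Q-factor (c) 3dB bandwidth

Step 1 — Resonance: ω₀ = 1/√(LC) = 1/√(0.00759·5.56e-07) = 1.539e+04 rad/s.
Step 2 — f₀ = ω₀/(2π) = 2450 Hz.
Step 3 — Parallel Q: Q = R/(ω₀L) = 477/(1.539e+04·0.00759) = 4.083.
Step 4 — Bandwidth: Δω = ω₀/Q = 3771 rad/s; BW = Δω/(2π) = 600.1 Hz.

(a) f₀ = 2450 Hz  (b) Q = 4.083  (c) BW = 600.1 Hz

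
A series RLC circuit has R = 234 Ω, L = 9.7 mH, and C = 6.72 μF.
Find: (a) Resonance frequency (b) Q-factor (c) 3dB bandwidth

Step 1 — Resonance: ω₀ = 1/√(LC) = 1/√(0.0097·6.72e-06) = 3917 rad/s.
Step 2 — f₀ = ω₀/(2π) = 623.4 Hz.
Step 3 — Series Q: Q = ω₀L/R = 3917·0.0097/234 = 0.1624.
Step 4 — Bandwidth: Δω = ω₀/Q = 2.412e+04 rad/s; BW = Δω/(2π) = 3839 Hz.

(a) f₀ = 623.4 Hz  (b) Q = 0.1624  (c) BW = 3839 Hz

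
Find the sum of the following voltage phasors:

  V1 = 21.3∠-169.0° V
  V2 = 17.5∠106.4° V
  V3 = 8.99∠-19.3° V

Step 1 — Convert each phasor to rectangular form:
  V1 = 21.3·(cos(-169.0°) + j·sin(-169.0°)) = -20.91 - j4.064 V
  V2 = 17.5·(cos(106.4°) + j·sin(106.4°)) = -4.941 + j16.79 V
  V3 = 8.99·(cos(-19.3°) + j·sin(-19.3°)) = 8.485 - j2.971 V
Step 2 — Sum components: V_total = -17.36 + j9.752 V.
Step 3 — Convert to polar: |V_total| = 19.92 V, ∠V_total = 150.7°.

V_total = 19.92∠150.7° V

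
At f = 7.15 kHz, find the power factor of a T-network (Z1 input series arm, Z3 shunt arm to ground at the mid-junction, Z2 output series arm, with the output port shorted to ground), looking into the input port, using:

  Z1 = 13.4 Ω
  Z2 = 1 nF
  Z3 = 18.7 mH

Step 1 — Angular frequency: ω = 2π·f = 2π·7150 = 4.492e+04 rad/s.
Step 2 — Component impedances:
  Z1: Z = R = 13.4 Ω
  Z2: Z = 1/(jωC) = -j/(ω·C) = 0 - j2.226e+04 Ω
  Z3: Z = jωL = j·4.492e+04·0.0187 = 0 + j840.1 Ω
Step 3 — With the output port shorted to ground, the output series arm Z2 runs from the junction to ground; the shunt arm Z3 also runs from the junction to ground. They appear in parallel: Z3 || Z2 = 0 + j873 Ω.
Step 4 — Series with input arm Z1: Z_in = Z1 + (Z3 || Z2) = 13.4 + j873 Ω = 873.1∠89.1° Ω.
Step 5 — Power factor: PF = cos(φ) = Re(Z)/|Z| = 13.4/873.1 = 0.01535.
Step 6 — Type: Im(Z) = 873 ⇒ lagging (phase φ = 89.1°).

PF = 0.01535 (lagging, φ = 89.1°)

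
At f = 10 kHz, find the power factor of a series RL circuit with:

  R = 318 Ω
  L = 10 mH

Step 1 — Angular frequency: ω = 2π·f = 2π·1e+04 = 6.283e+04 rad/s.
Step 2 — Component impedances:
  R: Z = R = 318 Ω
  L: Z = jωL = j·6.283e+04·0.01 = 0 + j628.3 Ω
Step 3 — Series combination: Z_total = R + L = 318 + j628.3 Ω = 704.2∠63.2° Ω.
Step 4 — Power factor: PF = cos(φ) = Re(Z)/|Z| = 318/704.2 = 0.4516.
Step 5 — Type: Im(Z) = 628.3 ⇒ lagging (phase φ = 63.2°).

PF = 0.4516 (lagging, φ = 63.2°)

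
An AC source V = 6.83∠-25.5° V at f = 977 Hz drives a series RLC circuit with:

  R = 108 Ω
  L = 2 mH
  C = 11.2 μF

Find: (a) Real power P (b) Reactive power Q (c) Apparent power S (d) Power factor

Step 1 — Angular frequency: ω = 2π·f = 2π·977 = 6139 rad/s.
Step 2 — Component impedances:
  R: Z = R = 108 Ω
  L: Z = jωL = j·6139·0.002 = 0 + j12.28 Ω
  C: Z = 1/(jωC) = -j/(ω·C) = 0 - j14.54 Ω
Step 3 — Series combination: Z_total = R + L + C = 108 - j2.267 Ω = 108∠-1.2° Ω.
Step 4 — Source phasor: V = 6.83∠-25.5° V = 6.165 - j2.94 V.
Step 5 — Current: I = V / Z = 0.05763 - j0.02602 A = 0.06323∠-24.3° A.
Step 6 — Complex power: S = V·I* = 0.4317 - j0.009064 VA.
Step 7 — Real power: P = Re(S) = 0.4317 W.
Step 8 — Reactive power: Q = Im(S) = -0.009064 VAR.
Step 9 — Apparent power: |S| = 0.4318 VA.
Step 10 — Power factor: PF = P/|S| = 0.9998 (leading).

(a) P = 0.4317 W  (b) Q = -0.009064 VAR  (c) S = 0.4318 VA  (d) PF = 0.9998 (leading)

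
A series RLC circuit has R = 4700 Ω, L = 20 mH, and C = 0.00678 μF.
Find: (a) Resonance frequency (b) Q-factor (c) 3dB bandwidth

Step 1 — Resonance condition Im(Z)=0 gives ω₀ = 1/√(LC).
Step 2 — ω₀ = 1/√(0.02·6.78e-09) = 8.588e+04 rad/s.
Step 3 — f₀ = ω₀/(2π) = 1.367e+04 Hz.
Step 4 — Series Q: Q = ω₀L/R = 8.588e+04·0.02/4700 = 0.3654.
Step 5 — 3dB bandwidth: Δω = ω₀/Q = 2.35e+05 rad/s; BW = Δω/(2π) = 3.74e+04 Hz.

(a) f₀ = 1.367e+04 Hz  (b) Q = 0.3654  (c) BW = 3.74e+04 Hz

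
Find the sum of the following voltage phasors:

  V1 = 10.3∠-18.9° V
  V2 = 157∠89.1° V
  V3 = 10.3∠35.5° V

Step 1 — Convert each phasor to rectangular form:
  V1 = 10.3·(cos(-18.9°) + j·sin(-18.9°)) = 9.745 - j3.336 V
  V2 = 157·(cos(89.1°) + j·sin(89.1°)) = 2.466 + j157 V
  V3 = 10.3·(cos(35.5°) + j·sin(35.5°)) = 8.385 + j5.981 V
Step 2 — Sum components: V_total = 20.6 + j159.6 V.
Step 3 — Convert to polar: |V_total| = 160.9 V, ∠V_total = 82.6°.

V_total = 160.9∠82.6° V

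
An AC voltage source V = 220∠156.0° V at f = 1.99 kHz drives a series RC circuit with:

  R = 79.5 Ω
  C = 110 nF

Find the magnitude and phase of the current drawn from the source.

Step 1 — Angular frequency: ω = 2π·f = 2π·1990 = 1.25e+04 rad/s.
Step 2 — Component impedances:
  R: Z = R = 79.5 Ω
  C: Z = 1/(jωC) = -j/(ω·C) = 0 - j727.1 Ω
Step 3 — Series combination: Z_total = R + C = 79.5 - j727.1 Ω = 731.4∠-83.8° Ω.
Step 4 — Source phasor: V = 220∠156.0° V = -201 + j89.48 V.
Step 5 — Ohm's law: I = V / Z_total = (-201 + j89.48) / (79.5 - j727.1) = -0.1515 - j0.2599 A.
Step 6 — Convert to polar: |I| = 0.3008 A, ∠I = -120.2°.

I = 0.3008∠-120.2° A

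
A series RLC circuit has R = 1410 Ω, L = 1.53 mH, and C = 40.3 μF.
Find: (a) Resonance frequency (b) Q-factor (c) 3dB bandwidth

Step 1 — Resonance condition Im(Z)=0 gives ω₀ = 1/√(LC).
Step 2 — ω₀ = 1/√(0.00153·4.03e-05) = 4027 rad/s.
Step 3 — f₀ = ω₀/(2π) = 640.9 Hz.
Step 4 — Series Q: Q = ω₀L/R = 4027·0.00153/1410 = 0.00437.
Step 5 — 3dB bandwidth: Δω = ω₀/Q = 9.216e+05 rad/s; BW = Δω/(2π) = 1.467e+05 Hz.

(a) f₀ = 640.9 Hz  (b) Q = 0.00437  (c) BW = 1.467e+05 Hz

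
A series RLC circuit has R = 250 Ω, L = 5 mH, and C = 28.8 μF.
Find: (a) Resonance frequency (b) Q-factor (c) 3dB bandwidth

Step 1 — Resonance: ω₀ = 1/√(LC) = 1/√(0.005·2.88e-05) = 2635 rad/s.
Step 2 — f₀ = ω₀/(2π) = 419.4 Hz.
Step 3 — Series Q: Q = ω₀L/R = 2635·0.005/250 = 0.0527.
Step 4 — Bandwidth: Δω = ω₀/Q = 5e+04 rad/s; BW = Δω/(2π) = 7958 Hz.

(a) f₀ = 419.4 Hz  (b) Q = 0.0527  (c) BW = 7958 Hz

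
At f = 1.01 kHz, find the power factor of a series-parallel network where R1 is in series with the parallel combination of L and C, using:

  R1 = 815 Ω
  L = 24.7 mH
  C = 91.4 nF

Step 1 — Angular frequency: ω = 2π·f = 2π·1010 = 6346 rad/s.
Step 2 — Component impedances:
  R1: Z = R = 815 Ω
  L: Z = jωL = j·6346·0.0247 = 0 + j156.7 Ω
  C: Z = 1/(jωC) = -j/(ω·C) = 0 - j1724 Ω
Step 3 — Parallel branch: L || C = 1/(1/L + 1/C) = 0 + j172.4 Ω.
Step 4 — Series with R1: Z_total = R1 + (L || C) = 815 + j172.4 Ω = 833∠11.9° Ω.
Step 5 — Power factor: PF = cos(φ) = Re(Z)/|Z| = 815/833.04 = 0.9783.
Step 6 — Type: Im(Z) = 172.4 ⇒ lagging (phase φ = 11.9°).

PF = 0.9783 (lagging, φ = 11.9°)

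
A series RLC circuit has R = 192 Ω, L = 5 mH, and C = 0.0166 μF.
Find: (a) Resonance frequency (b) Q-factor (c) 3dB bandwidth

Step 1 — Resonance: ω₀ = 1/√(LC) = 1/√(0.005·1.66e-08) = 1.098e+05 rad/s.
Step 2 — f₀ = ω₀/(2π) = 1.747e+04 Hz.
Step 3 — Series Q: Q = ω₀L/R = 1.098e+05·0.005/192 = 2.858.
Step 4 — Bandwidth: Δω = ω₀/Q = 3.84e+04 rad/s; BW = Δω/(2π) = 6112 Hz.

(a) f₀ = 1.747e+04 Hz  (b) Q = 2.858  (c) BW = 6112 Hz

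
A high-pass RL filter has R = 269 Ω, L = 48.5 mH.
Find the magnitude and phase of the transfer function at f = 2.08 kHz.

Step 1 — Angular frequency: ω = 2π·2080 = 1.307e+04 rad/s.
Step 2 — Transfer function: H(jω) = jωL/(R + jωL).
Step 3 — Numerator jωL = j·633.8; denominator R + jωL = 269 + j633.8.
Step 4 — H = 0.8474 + j0.3596.
Step 5 — Magnitude: |H| = 0.9205 (-0.7 dB); phase: φ = 23.0°.

|H| = 0.9205 (-0.7 dB), φ = 23.0°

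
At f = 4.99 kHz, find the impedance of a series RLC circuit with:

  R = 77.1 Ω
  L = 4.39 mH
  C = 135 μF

Step 1 — Angular frequency: ω = 2π·f = 2π·4990 = 3.135e+04 rad/s.
Step 2 — Component impedances:
  R: Z = R = 77.1 Ω
  L: Z = jωL = j·3.135e+04·0.00439 = 0 + j137.6 Ω
  C: Z = 1/(jωC) = -j/(ω·C) = 0 - j0.2363 Ω
Step 3 — Series combination: Z_total = R + L + C = 77.1 + j137.4 Ω = 157.6∠60.7° Ω.

Z = 77.1 + j137.4 Ω = 157.6∠60.7° Ω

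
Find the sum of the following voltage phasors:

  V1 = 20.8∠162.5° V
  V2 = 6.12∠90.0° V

Step 1 — Convert each phasor to rectangular form:
  V1 = 20.8·(cos(162.5°) + j·sin(162.5°)) = -19.84 + j6.255 V
  V2 = 6.12·(cos(90.0°) + j·sin(90.0°)) = 0 + j6.12 V
Step 2 — Sum components: V_total = -19.84 + j12.37 V.
Step 3 — Convert to polar: |V_total| = 23.38 V, ∠V_total = 148.0°.

V_total = 23.38∠148.0° V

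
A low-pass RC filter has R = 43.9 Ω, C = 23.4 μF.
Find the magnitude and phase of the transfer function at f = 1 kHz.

Step 1 — Angular frequency: ω = 2π·1000 = 6283 rad/s.
Step 2 — Transfer function: H(jω) = 1/(1 + jωRC).
Step 3 — Denominator: 1 + jωRC = 1 + j·6283·43.9·2.34e-05 = 1 + j6.454.
Step 4 — H = 0.02344 - j0.1513.
Step 5 — Magnitude: |H| = 0.1531 (-16.3 dB); phase: φ = -81.2°.

|H| = 0.1531 (-16.3 dB), φ = -81.2°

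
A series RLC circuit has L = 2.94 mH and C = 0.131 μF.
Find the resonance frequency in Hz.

Step 1 — Resonance condition Im(Z)=0 gives ω₀ = 1/√(LC).
Step 2 — ω₀ = 1/√(0.00294·1.31e-07) = 5.096e+04 rad/s.
Step 3 — f₀ = ω₀/(2π) = 8110 Hz.

f₀ = 8110 Hz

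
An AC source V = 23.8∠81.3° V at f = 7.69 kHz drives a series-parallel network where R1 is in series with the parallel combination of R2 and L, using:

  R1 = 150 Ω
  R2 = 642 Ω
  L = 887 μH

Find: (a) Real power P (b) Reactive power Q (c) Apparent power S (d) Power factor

Step 1 — Angular frequency: ω = 2π·f = 2π·7690 = 4.832e+04 rad/s.
Step 2 — Component impedances:
  R1: Z = R = 150 Ω
  R2: Z = R = 642 Ω
  L: Z = jωL = j·4.832e+04·0.000887 = 0 + j42.86 Ω
Step 3 — Parallel branch: R2 || L = 1/(1/R2 + 1/L) = 2.848 + j42.67 Ω.
Step 4 — Series with R1: Z_total = R1 + (R2 || L) = 152.8 + j42.67 Ω = 158.7∠15.6° Ω.
Step 5 — Source phasor: V = 23.8∠81.3° V = 3.6 + j23.53 V.
Step 6 — Current: I = V / Z = 0.06171 + j0.1367 A = 0.15∠65.7° A.
Step 7 — Complex power: S = V·I* = 3.438 + j0.9597 VA.
Step 8 — Real power: P = Re(S) = 3.438 W.
Step 9 — Reactive power: Q = Im(S) = 0.9597 VAR.
Step 10 — Apparent power: |S| = 3.569 VA.
Step 11 — Power factor: PF = P/|S| = 0.9632 (lagging).

(a) P = 3.438 W  (b) Q = 0.9597 VAR  (c) S = 3.569 VA  (d) PF = 0.9632 (lagging)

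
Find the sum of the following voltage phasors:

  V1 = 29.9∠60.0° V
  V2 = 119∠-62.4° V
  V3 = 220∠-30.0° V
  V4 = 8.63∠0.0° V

Step 1 — Convert each phasor to rectangular form:
  V1 = 29.9·(cos(60.0°) + j·sin(60.0°)) = 14.95 + j25.89 V
  V2 = 119·(cos(-62.4°) + j·sin(-62.4°)) = 55.13 - j105.5 V
  V3 = 220·(cos(-30.0°) + j·sin(-30.0°)) = 190.5 - j110 V
  V4 = 8.63·(cos(0.0°) + j·sin(0.0°)) = 8.63 V
Step 2 — Sum components: V_total = 269.2 - j189.6 V.
Step 3 — Convert to polar: |V_total| = 329.3 V, ∠V_total = -35.1°.

V_total = 329.3∠-35.1° V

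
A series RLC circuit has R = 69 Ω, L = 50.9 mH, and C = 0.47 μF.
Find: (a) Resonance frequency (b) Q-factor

Step 1 — Resonance condition Im(Z)=0 gives ω₀ = 1/√(LC).
Step 2 — ω₀ = 1/√(0.0509·4.7e-07) = 6465 rad/s.
Step 3 — f₀ = ω₀/(2π) = 1029 Hz.
Step 4 — Series Q: Q = ω₀L/R = 6465·0.0509/69 = 4.769.

(a) f₀ = 1029 Hz  (b) Q = 4.769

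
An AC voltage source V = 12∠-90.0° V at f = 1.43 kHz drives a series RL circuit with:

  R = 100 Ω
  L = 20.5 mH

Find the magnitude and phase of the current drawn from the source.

Step 1 — Angular frequency: ω = 2π·f = 2π·1430 = 8985 rad/s.
Step 2 — Component impedances:
  R: Z = R = 100 Ω
  L: Z = jωL = j·8985·0.0205 = 0 + j184.2 Ω
Step 3 — Series combination: Z_total = R + L = 100 + j184.2 Ω = 209.6∠61.5° Ω.
Step 4 — Source phasor: V = 12∠-90.0° V = 0 - j12 V.
Step 5 — Ohm's law: I = V / Z_total = (0 - j12) / (100 + j184.2) = -0.05032 - j0.02732 A.
Step 6 — Convert to polar: |I| = 0.05726 A, ∠I = -151.5°.

I = 0.05726∠-151.5° A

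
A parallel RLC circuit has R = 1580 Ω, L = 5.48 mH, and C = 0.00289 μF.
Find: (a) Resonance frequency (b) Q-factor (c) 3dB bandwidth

Step 1 — Resonance: ω₀ = 1/√(LC) = 1/√(0.00548·2.89e-09) = 2.513e+05 rad/s.
Step 2 — f₀ = ω₀/(2π) = 3.999e+04 Hz.
Step 3 — Parallel Q: Q = R/(ω₀L) = 1580/(2.513e+05·0.00548) = 1.147.
Step 4 — Bandwidth: Δω = ω₀/Q = 2.19e+05 rad/s; BW = Δω/(2π) = 3.486e+04 Hz.

(a) f₀ = 3.999e+04 Hz  (b) Q = 1.147  (c) BW = 3.486e+04 Hz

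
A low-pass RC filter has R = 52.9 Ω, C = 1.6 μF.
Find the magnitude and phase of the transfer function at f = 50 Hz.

Step 1 — Angular frequency: ω = 2π·50 = 314.2 rad/s.
Step 2 — Transfer function: H(jω) = 1/(1 + jωRC).
Step 3 — Denominator: 1 + jωRC = 1 + j·314.2·52.9·1.6e-06 = 1 + j0.02659.
Step 4 — H = 0.9993 - j0.02657.
Step 5 — Magnitude: |H| = 0.9996 (-0.0 dB); phase: φ = -1.5°.

|H| = 0.9996 (-0.0 dB), φ = -1.5°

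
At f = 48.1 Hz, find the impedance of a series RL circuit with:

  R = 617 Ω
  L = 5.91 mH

Step 1 — Angular frequency: ω = 2π·f = 2π·48.1 = 302.2 rad/s.
Step 2 — Component impedances:
  R: Z = R = 617 Ω
  L: Z = jωL = j·302.2·0.00591 = 0 + j1.786 Ω
Step 3 — Series combination: Z_total = R + L = 617 + j1.786 Ω = 617∠0.2° Ω.

Z = 617 + j1.786 Ω = 617∠0.2° Ω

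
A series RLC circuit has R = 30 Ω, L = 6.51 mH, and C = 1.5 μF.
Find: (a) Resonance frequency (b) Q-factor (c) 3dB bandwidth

Step 1 — Resonance: ω₀ = 1/√(LC) = 1/√(0.00651·1.5e-06) = 1.012e+04 rad/s.
Step 2 — f₀ = ω₀/(2π) = 1611 Hz.
Step 3 — Series Q: Q = ω₀L/R = 1.012e+04·0.00651/30 = 2.196.
Step 4 — Bandwidth: Δω = ω₀/Q = 4608 rad/s; BW = Δω/(2π) = 733.4 Hz.

(a) f₀ = 1611 Hz  (b) Q = 2.196  (c) BW = 733.4 Hz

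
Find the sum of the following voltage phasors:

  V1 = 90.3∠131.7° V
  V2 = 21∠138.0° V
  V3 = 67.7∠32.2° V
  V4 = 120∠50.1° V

Step 1 — Convert each phasor to rectangular form:
  V1 = 90.3·(cos(131.7°) + j·sin(131.7°)) = -60.07 + j67.42 V
  V2 = 21·(cos(138.0°) + j·sin(138.0°)) = -15.61 + j14.05 V
  V3 = 67.7·(cos(32.2°) + j·sin(32.2°)) = 57.29 + j36.08 V
  V4 = 120·(cos(50.1°) + j·sin(50.1°)) = 76.97 + j92.06 V
Step 2 — Sum components: V_total = 58.58 + j209.6 V.
Step 3 — Convert to polar: |V_total| = 217.6 V, ∠V_total = 74.4°.

V_total = 217.6∠74.4° V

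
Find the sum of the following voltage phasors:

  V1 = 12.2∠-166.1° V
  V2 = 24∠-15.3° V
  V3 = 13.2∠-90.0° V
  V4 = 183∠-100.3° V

Step 1 — Convert each phasor to rectangular form:
  V1 = 12.2·(cos(-166.1°) + j·sin(-166.1°)) = -11.84 - j2.931 V
  V2 = 24·(cos(-15.3°) + j·sin(-15.3°)) = 23.15 - j6.333 V
  V3 = 13.2·(cos(-90.0°) + j·sin(-90.0°)) = 0 - j13.2 V
  V4 = 183·(cos(-100.3°) + j·sin(-100.3°)) = -32.72 - j180.1 V
Step 2 — Sum components: V_total = -21.41 - j202.5 V.
Step 3 — Convert to polar: |V_total| = 203.6 V, ∠V_total = -96.0°.

V_total = 203.6∠-96.0° V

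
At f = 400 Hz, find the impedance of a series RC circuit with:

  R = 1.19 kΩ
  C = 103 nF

Step 1 — Angular frequency: ω = 2π·f = 2π·400 = 2513 rad/s.
Step 2 — Component impedances:
  R: Z = R = 1190 Ω
  C: Z = 1/(jωC) = -j/(ω·C) = 0 - j3863 Ω
Step 3 — Series combination: Z_total = R + C = 1190 - j3863 Ω = 4042∠-72.9° Ω.

Z = 1190 - j3863 Ω = 4042∠-72.9° Ω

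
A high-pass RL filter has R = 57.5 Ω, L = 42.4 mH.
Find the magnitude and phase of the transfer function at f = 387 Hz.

Step 1 — Angular frequency: ω = 2π·387 = 2432 rad/s.
Step 2 — Transfer function: H(jω) = jωL/(R + jωL).
Step 3 — Numerator jωL = j·103.1; denominator R + jωL = 57.5 + j103.1.
Step 4 — H = 0.7628 + j0.4254.
Step 5 — Magnitude: |H| = 0.8734 (-1.2 dB); phase: φ = 29.1°.

|H| = 0.8734 (-1.2 dB), φ = 29.1°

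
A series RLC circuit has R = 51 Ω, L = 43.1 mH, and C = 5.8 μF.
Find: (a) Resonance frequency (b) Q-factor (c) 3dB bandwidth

Step 1 — Resonance: ω₀ = 1/√(LC) = 1/√(0.0431·5.8e-06) = 2000 rad/s.
Step 2 — f₀ = ω₀/(2π) = 318.3 Hz.
Step 3 — Series Q: Q = ω₀L/R = 2000·0.0431/51 = 1.69.
Step 4 — Bandwidth: Δω = ω₀/Q = 1183 rad/s; BW = Δω/(2π) = 188.3 Hz.

(a) f₀ = 318.3 Hz  (b) Q = 1.69  (c) BW = 188.3 Hz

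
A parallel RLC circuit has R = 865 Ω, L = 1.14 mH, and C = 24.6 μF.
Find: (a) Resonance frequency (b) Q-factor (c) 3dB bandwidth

Step 1 — Resonance: ω₀ = 1/√(LC) = 1/√(0.00114·2.46e-05) = 5971 rad/s.
Step 2 — f₀ = ω₀/(2π) = 950.4 Hz.
Step 3 — Parallel Q: Q = R/(ω₀L) = 865/(5971·0.00114) = 127.1.
Step 4 — Bandwidth: Δω = ω₀/Q = 46.99 rad/s; BW = Δω/(2π) = 7.479 Hz.

(a) f₀ = 950.4 Hz  (b) Q = 127.1  (c) BW = 7.479 Hz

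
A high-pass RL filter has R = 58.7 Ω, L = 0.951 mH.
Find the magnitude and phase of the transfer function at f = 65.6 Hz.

Step 1 — Angular frequency: ω = 2π·65.6 = 412.2 rad/s.
Step 2 — Transfer function: H(jω) = jωL/(R + jωL).
Step 3 — Numerator jωL = j·0.392; denominator R + jωL = 58.7 + j0.392.
Step 4 — H = 4.459e-05 + j0.006677.
Step 5 — Magnitude: |H| = 0.006678 (-43.5 dB); phase: φ = 89.6°.

|H| = 0.006678 (-43.5 dB), φ = 89.6°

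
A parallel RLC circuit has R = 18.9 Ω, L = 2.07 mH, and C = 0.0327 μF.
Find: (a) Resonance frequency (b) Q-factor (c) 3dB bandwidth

Step 1 — Resonance: ω₀ = 1/√(LC) = 1/√(0.00207·3.27e-08) = 1.215e+05 rad/s.
Step 2 — f₀ = ω₀/(2π) = 1.934e+04 Hz.
Step 3 — Parallel Q: Q = R/(ω₀L) = 18.9/(1.215e+05·0.00207) = 0.07512.
Step 4 — Bandwidth: Δω = ω₀/Q = 1.618e+06 rad/s; BW = Δω/(2π) = 2.575e+05 Hz.

(a) f₀ = 1.934e+04 Hz  (b) Q = 0.07512  (c) BW = 2.575e+05 Hz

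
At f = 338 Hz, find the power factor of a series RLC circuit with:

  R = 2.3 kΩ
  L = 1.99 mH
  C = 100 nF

Step 1 — Angular frequency: ω = 2π·f = 2π·338 = 2124 rad/s.
Step 2 — Component impedances:
  R: Z = R = 2300 Ω
  L: Z = jωL = j·2124·0.00199 = 0 + j4.226 Ω
  C: Z = 1/(jωC) = -j/(ω·C) = 0 - j4709 Ω
Step 3 — Series combination: Z_total = R + L + C = 2300 - j4704 Ω = 5237∠-63.9° Ω.
Step 4 — Power factor: PF = cos(φ) = Re(Z)/|Z| = 2300/5237 = 0.4392.
Step 5 — Type: Im(Z) = -4704 ⇒ leading (phase φ = -63.9°).

PF = 0.4392 (leading, φ = -63.9°)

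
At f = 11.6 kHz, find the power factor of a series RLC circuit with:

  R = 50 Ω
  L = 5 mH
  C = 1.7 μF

Step 1 — Angular frequency: ω = 2π·f = 2π·1.16e+04 = 7.288e+04 rad/s.
Step 2 — Component impedances:
  R: Z = R = 50 Ω
  L: Z = jωL = j·7.288e+04·0.005 = 0 + j364.4 Ω
  C: Z = 1/(jωC) = -j/(ω·C) = 0 - j8.071 Ω
Step 3 — Series combination: Z_total = R + L + C = 50 + j356.4 Ω = 359.8∠82.0° Ω.
Step 4 — Power factor: PF = cos(φ) = Re(Z)/|Z| = 50/359.845 = 0.1389.
Step 5 — Type: Im(Z) = 356.4 ⇒ lagging (phase φ = 82.0°).

PF = 0.1389 (lagging, φ = 82.0°)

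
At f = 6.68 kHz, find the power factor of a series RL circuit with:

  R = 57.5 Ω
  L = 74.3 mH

Step 1 — Angular frequency: ω = 2π·f = 2π·6680 = 4.197e+04 rad/s.
Step 2 — Component impedances:
  R: Z = R = 57.5 Ω
  L: Z = jωL = j·4.197e+04·0.0743 = 0 + j3118 Ω
Step 3 — Series combination: Z_total = R + L = 57.5 + j3118 Ω = 3119∠88.9° Ω.
Step 4 — Power factor: PF = cos(φ) = Re(Z)/|Z| = 57.5/3119 = 0.01844.
Step 5 — Type: Im(Z) = 3118 ⇒ lagging (phase φ = 88.9°).

PF = 0.01844 (lagging, φ = 88.9°)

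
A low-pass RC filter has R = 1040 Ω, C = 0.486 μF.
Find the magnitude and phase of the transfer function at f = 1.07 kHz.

Step 1 — Angular frequency: ω = 2π·1070 = 6723 rad/s.
Step 2 — Transfer function: H(jω) = 1/(1 + jωRC).
Step 3 — Denominator: 1 + jωRC = 1 + j·6723·1040·4.86e-07 = 1 + j3.398.
Step 4 — H = 0.0797 - j0.2708.
Step 5 — Magnitude: |H| = 0.2823 (-11.0 dB); phase: φ = -73.6°.

|H| = 0.2823 (-11.0 dB), φ = -73.6°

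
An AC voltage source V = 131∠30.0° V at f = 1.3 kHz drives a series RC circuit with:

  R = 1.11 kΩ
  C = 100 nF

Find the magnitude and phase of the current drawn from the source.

Step 1 — Angular frequency: ω = 2π·f = 2π·1300 = 8168 rad/s.
Step 2 — Component impedances:
  R: Z = R = 1110 Ω
  C: Z = 1/(jωC) = -j/(ω·C) = 0 - j1224 Ω
Step 3 — Series combination: Z_total = R + C = 1110 - j1224 Ω = 1653∠-47.8° Ω.
Step 4 — Source phasor: V = 131∠30.0° V = 113.4 + j65.5 V.
Step 5 — Ohm's law: I = V / Z_total = (113.4 + j65.5) / (1110 - j1224) = 0.01675 + j0.07748 A.
Step 6 — Convert to polar: |I| = 0.07927 A, ∠I = 77.8°.

I = 0.07927∠77.8° A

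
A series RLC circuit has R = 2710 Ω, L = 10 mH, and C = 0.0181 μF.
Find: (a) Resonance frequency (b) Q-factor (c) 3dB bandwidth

Step 1 — Resonance condition Im(Z)=0 gives ω₀ = 1/√(LC).
Step 2 — ω₀ = 1/√(0.01·1.81e-08) = 7.433e+04 rad/s.
Step 3 — f₀ = ω₀/(2π) = 1.183e+04 Hz.
Step 4 — Series Q: Q = ω₀L/R = 7.433e+04·0.01/2710 = 0.2743.
Step 5 — 3dB bandwidth: Δω = ω₀/Q = 2.71e+05 rad/s; BW = Δω/(2π) = 4.313e+04 Hz.

(a) f₀ = 1.183e+04 Hz  (b) Q = 0.2743  (c) BW = 4.313e+04 Hz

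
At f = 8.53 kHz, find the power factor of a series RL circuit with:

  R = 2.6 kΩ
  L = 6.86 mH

Step 1 — Angular frequency: ω = 2π·f = 2π·8530 = 5.36e+04 rad/s.
Step 2 — Component impedances:
  R: Z = R = 2600 Ω
  L: Z = jωL = j·5.36e+04·0.00686 = 0 + j367.7 Ω
Step 3 — Series combination: Z_total = R + L = 2600 + j367.7 Ω = 2626∠8.0° Ω.
Step 4 — Power factor: PF = cos(φ) = Re(Z)/|Z| = 2600/2626 = 0.9901.
Step 5 — Type: Im(Z) = 367.7 ⇒ lagging (phase φ = 8.0°).

PF = 0.9901 (lagging, φ = 8.0°)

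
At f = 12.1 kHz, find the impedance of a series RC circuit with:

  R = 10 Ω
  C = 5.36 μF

Step 1 — Angular frequency: ω = 2π·f = 2π·1.21e+04 = 7.603e+04 rad/s.
Step 2 — Component impedances:
  R: Z = R = 10 Ω
  C: Z = 1/(jωC) = -j/(ω·C) = 0 - j2.454 Ω
Step 3 — Series combination: Z_total = R + C = 10 - j2.454 Ω = 10.3∠-13.8° Ω.

Z = 10 - j2.454 Ω = 10.3∠-13.8° Ω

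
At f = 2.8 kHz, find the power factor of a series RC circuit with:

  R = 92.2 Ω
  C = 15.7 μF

Step 1 — Angular frequency: ω = 2π·f = 2π·2800 = 1.759e+04 rad/s.
Step 2 — Component impedances:
  R: Z = R = 92.2 Ω
  C: Z = 1/(jωC) = -j/(ω·C) = 0 - j3.62 Ω
Step 3 — Series combination: Z_total = R + C = 92.2 - j3.62 Ω = 92.27∠-2.2° Ω.
Step 4 — Power factor: PF = cos(φ) = Re(Z)/|Z| = 92.2/92.27 = 0.9992.
Step 5 — Type: Im(Z) = -3.62 ⇒ leading (phase φ = -2.2°).

PF = 0.9992 (leading, φ = -2.2°)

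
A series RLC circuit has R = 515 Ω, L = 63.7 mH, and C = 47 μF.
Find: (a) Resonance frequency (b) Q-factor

Step 1 — Resonance condition Im(Z)=0 gives ω₀ = 1/√(LC).
Step 2 — ω₀ = 1/√(0.0637·4.7e-05) = 577.9 rad/s.
Step 3 — f₀ = ω₀/(2π) = 91.98 Hz.
Step 4 — Series Q: Q = ω₀L/R = 577.9·0.0637/515 = 0.07148.

(a) f₀ = 91.98 Hz  (b) Q = 0.07148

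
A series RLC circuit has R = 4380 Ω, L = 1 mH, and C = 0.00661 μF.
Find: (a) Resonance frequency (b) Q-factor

Step 1 — Resonance condition Im(Z)=0 gives ω₀ = 1/√(LC).
Step 2 — ω₀ = 1/√(0.001·6.61e-09) = 3.89e+05 rad/s.
Step 3 — f₀ = ω₀/(2π) = 6.19e+04 Hz.
Step 4 — Series Q: Q = ω₀L/R = 3.89e+05·0.001/4380 = 0.0888.

(a) f₀ = 6.19e+04 Hz  (b) Q = 0.0888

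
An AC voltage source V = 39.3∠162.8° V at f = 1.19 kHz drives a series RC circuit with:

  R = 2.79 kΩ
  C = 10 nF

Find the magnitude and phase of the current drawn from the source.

Step 1 — Angular frequency: ω = 2π·f = 2π·1190 = 7477 rad/s.
Step 2 — Component impedances:
  R: Z = R = 2790 Ω
  C: Z = 1/(jωC) = -j/(ω·C) = 0 - j1.337e+04 Ω
Step 3 — Series combination: Z_total = R + C = 2790 - j1.337e+04 Ω = 1.366e+04∠-78.2° Ω.
Step 4 — Source phasor: V = 39.3∠162.8° V = -37.54 + j11.62 V.
Step 5 — Ohm's law: I = V / Z_total = (-37.54 + j11.62) / (2790 - j1.337e+04) = -0.001394 - j0.002516 A.
Step 6 — Convert to polar: |I| = 0.002877 A, ∠I = -119.0°.

I = 0.002877∠-119.0° A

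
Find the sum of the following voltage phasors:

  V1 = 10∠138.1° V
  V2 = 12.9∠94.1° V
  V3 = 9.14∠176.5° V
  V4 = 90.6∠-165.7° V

Step 1 — Convert each phasor to rectangular form:
  V1 = 10·(cos(138.1°) + j·sin(138.1°)) = -7.443 + j6.678 V
  V2 = 12.9·(cos(94.1°) + j·sin(94.1°)) = -0.9223 + j12.87 V
  V3 = 9.14·(cos(176.5°) + j·sin(176.5°)) = -9.123 + j0.558 V
  V4 = 90.6·(cos(-165.7°) + j·sin(-165.7°)) = -87.79 - j22.38 V
Step 2 — Sum components: V_total = -105.3 - j2.275 V.
Step 3 — Convert to polar: |V_total| = 105.3 V, ∠V_total = -178.8°.

V_total = 105.3∠-178.8° V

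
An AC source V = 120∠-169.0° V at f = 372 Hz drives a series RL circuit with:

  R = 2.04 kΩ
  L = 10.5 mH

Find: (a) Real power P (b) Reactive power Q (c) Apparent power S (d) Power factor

Step 1 — Angular frequency: ω = 2π·f = 2π·372 = 2337 rad/s.
Step 2 — Component impedances:
  R: Z = R = 2040 Ω
  L: Z = jωL = j·2337·0.0105 = 0 + j24.54 Ω
Step 3 — Series combination: Z_total = R + L = 2040 + j24.54 Ω = 2040∠0.7° Ω.
Step 4 — Source phasor: V = 120∠-169.0° V = -117.8 - j22.9 V.
Step 5 — Current: I = V / Z = -0.05787 - j0.01053 A = 0.05882∠-169.7° A.
Step 6 — Complex power: S = V·I* = 7.058 + j0.08491 VA.
Step 7 — Real power: P = Re(S) = 7.058 W.
Step 8 — Reactive power: Q = Im(S) = 0.08491 VAR.
Step 9 — Apparent power: |S| = 7.058 VA.
Step 10 — Power factor: PF = P/|S| = 0.9999 (lagging).

(a) P = 7.058 W  (b) Q = 0.08491 VAR  (c) S = 7.058 VA  (d) PF = 0.9999 (lagging)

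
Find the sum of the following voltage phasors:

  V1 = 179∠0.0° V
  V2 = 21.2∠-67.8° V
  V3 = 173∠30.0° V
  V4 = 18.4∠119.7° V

Step 1 — Convert each phasor to rectangular form:
  V1 = 179·(cos(0.0°) + j·sin(0.0°)) = 179 V
  V2 = 21.2·(cos(-67.8°) + j·sin(-67.8°)) = 8.01 - j19.63 V
  V3 = 173·(cos(30.0°) + j·sin(30.0°)) = 149.8 + j86.5 V
  V4 = 18.4·(cos(119.7°) + j·sin(119.7°)) = -9.116 + j15.98 V
Step 2 — Sum components: V_total = 327.7 + j82.85 V.
Step 3 — Convert to polar: |V_total| = 338 V, ∠V_total = 14.2°.

V_total = 338∠14.2° V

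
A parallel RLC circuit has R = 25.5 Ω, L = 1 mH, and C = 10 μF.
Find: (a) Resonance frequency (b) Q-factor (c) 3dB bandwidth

Step 1 — Resonance: ω₀ = 1/√(LC) = 1/√(0.001·1e-05) = 1e+04 rad/s.
Step 2 — f₀ = ω₀/(2π) = 1592 Hz.
Step 3 — Parallel Q: Q = R/(ω₀L) = 25.5/(1e+04·0.001) = 2.55.
Step 4 — Bandwidth: Δω = ω₀/Q = 3922 rad/s; BW = Δω/(2π) = 624.1 Hz.

(a) f₀ = 1592 Hz  (b) Q = 2.55  (c) BW = 624.1 Hz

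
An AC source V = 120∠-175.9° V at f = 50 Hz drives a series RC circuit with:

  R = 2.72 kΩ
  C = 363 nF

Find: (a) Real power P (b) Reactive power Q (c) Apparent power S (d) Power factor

Step 1 — Angular frequency: ω = 2π·f = 2π·50 = 314.2 rad/s.
Step 2 — Component impedances:
  R: Z = R = 2720 Ω
  C: Z = 1/(jωC) = -j/(ω·C) = 0 - j8769 Ω
Step 3 — Series combination: Z_total = R + C = 2720 - j8769 Ω = 9181∠-72.8° Ω.
Step 4 — Source phasor: V = 120∠-175.9° V = -119.7 - j8.58 V.
Step 5 — Current: I = V / Z = -0.00297 - j0.01273 A = 0.01307∠-103.1° A.
Step 6 — Complex power: S = V·I* = 0.4647 - j1.498 VA.
Step 7 — Real power: P = Re(S) = 0.4647 W.
Step 8 — Reactive power: Q = Im(S) = -1.498 VAR.
Step 9 — Apparent power: |S| = 1.568 VA.
Step 10 — Power factor: PF = P/|S| = 0.2963 (leading).

(a) P = 0.4647 W  (b) Q = -1.498 VAR  (c) S = 1.568 VA  (d) PF = 0.2963 (leading)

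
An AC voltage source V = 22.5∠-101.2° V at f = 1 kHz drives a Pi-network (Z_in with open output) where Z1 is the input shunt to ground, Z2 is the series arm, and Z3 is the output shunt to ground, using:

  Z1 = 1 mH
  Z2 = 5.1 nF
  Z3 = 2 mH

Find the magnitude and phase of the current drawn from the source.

Step 1 — Angular frequency: ω = 2π·f = 2π·1000 = 6283 rad/s.
Step 2 — Component impedances:
  Z1: Z = jωL = j·6283·0.001 = 0 + j6.283 Ω
  Z2: Z = 1/(jωC) = -j/(ω·C) = 0 - j3.121e+04 Ω
  Z3: Z = jωL = j·6283·0.002 = 0 + j12.57 Ω
Step 3 — With open output, the series arm Z2 and the output shunt Z3 appear in series to ground: Z2 + Z3 = 0 - j3.119e+04 Ω.
Step 4 — Parallel with input shunt Z1: Z_in = Z1 || (Z2 + Z3) = 0 + j6.284 Ω = 6.284∠90.0° Ω.
Step 5 — Source phasor: V = 22.5∠-101.2° V = -4.37 - j22.07 V.
Step 6 — Ohm's law: I = V / Z_total = (-4.37 - j22.07) / (0 + j6.284) = -3.512 + j0.6954 A.
Step 7 — Convert to polar: |I| = 3.58 A, ∠I = 168.8°.

I = 3.58∠168.8° A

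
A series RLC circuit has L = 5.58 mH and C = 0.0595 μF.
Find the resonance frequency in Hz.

Step 1 — Resonance condition Im(Z)=0 gives ω₀ = 1/√(LC).
Step 2 — ω₀ = 1/√(0.00558·5.95e-08) = 5.488e+04 rad/s.
Step 3 — f₀ = ω₀/(2π) = 8735 Hz.

f₀ = 8735 Hz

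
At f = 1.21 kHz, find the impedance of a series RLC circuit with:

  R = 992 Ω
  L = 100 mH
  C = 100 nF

Step 1 — Angular frequency: ω = 2π·f = 2π·1210 = 7603 rad/s.
Step 2 — Component impedances:
  R: Z = R = 992 Ω
  L: Z = jωL = j·7603·0.1 = 0 + j760.3 Ω
  C: Z = 1/(jωC) = -j/(ω·C) = 0 - j1315 Ω
Step 3 — Series combination: Z_total = R + L + C = 992 - j555.1 Ω = 1137∠-29.2° Ω.

Z = 992 - j555.1 Ω = 1137∠-29.2° Ω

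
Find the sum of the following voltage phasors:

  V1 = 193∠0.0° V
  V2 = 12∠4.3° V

Step 1 — Convert each phasor to rectangular form:
  V1 = 193·(cos(0.0°) + j·sin(0.0°)) = 193 V
  V2 = 12·(cos(4.3°) + j·sin(4.3°)) = 11.97 + j0.8997 V
Step 2 — Sum components: V_total = 205 + j0.8997 V.
Step 3 — Convert to polar: |V_total| = 205 V, ∠V_total = 0.3°.

V_total = 205∠0.3° V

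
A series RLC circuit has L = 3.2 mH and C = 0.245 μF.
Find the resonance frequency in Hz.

Step 1 — Resonance condition Im(Z)=0 gives ω₀ = 1/√(LC).
Step 2 — ω₀ = 1/√(0.0032·2.45e-07) = 3.571e+04 rad/s.
Step 3 — f₀ = ω₀/(2π) = 5684 Hz.

f₀ = 5684 Hz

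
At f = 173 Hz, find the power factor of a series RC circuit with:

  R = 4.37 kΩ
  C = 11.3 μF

Step 1 — Angular frequency: ω = 2π·f = 2π·173 = 1087 rad/s.
Step 2 — Component impedances:
  R: Z = R = 4370 Ω
  C: Z = 1/(jωC) = -j/(ω·C) = 0 - j81.41 Ω
Step 3 — Series combination: Z_total = R + C = 4370 - j81.41 Ω = 4371∠-1.1° Ω.
Step 4 — Power factor: PF = cos(φ) = Re(Z)/|Z| = 4370/4371 = 0.9998.
Step 5 — Type: Im(Z) = -81.41 ⇒ leading (phase φ = -1.1°).

PF = 0.9998 (leading, φ = -1.1°)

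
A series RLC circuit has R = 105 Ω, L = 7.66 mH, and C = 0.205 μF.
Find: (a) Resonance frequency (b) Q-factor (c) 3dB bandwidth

Step 1 — Resonance: ω₀ = 1/√(LC) = 1/√(0.00766·2.05e-07) = 2.524e+04 rad/s.
Step 2 — f₀ = ω₀/(2π) = 4016 Hz.
Step 3 — Series Q: Q = ω₀L/R = 2.524e+04·0.00766/105 = 1.841.
Step 4 — Bandwidth: Δω = ω₀/Q = 1.371e+04 rad/s; BW = Δω/(2π) = 2182 Hz.

(a) f₀ = 4016 Hz  (b) Q = 1.841  (c) BW = 2182 Hz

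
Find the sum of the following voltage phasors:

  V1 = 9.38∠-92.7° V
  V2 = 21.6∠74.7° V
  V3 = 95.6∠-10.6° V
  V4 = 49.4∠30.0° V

Step 1 — Convert each phasor to rectangular form:
  V1 = 9.38·(cos(-92.7°) + j·sin(-92.7°)) = -0.4419 - j9.37 V
  V2 = 21.6·(cos(74.7°) + j·sin(74.7°)) = 5.7 + j20.83 V
  V3 = 95.6·(cos(-10.6°) + j·sin(-10.6°)) = 93.97 - j17.59 V
  V4 = 49.4·(cos(30.0°) + j·sin(30.0°)) = 42.78 + j24.7 V
Step 2 — Sum components: V_total = 142 + j18.58 V.
Step 3 — Convert to polar: |V_total| = 143.2 V, ∠V_total = 7.5°.

V_total = 143.2∠7.5° V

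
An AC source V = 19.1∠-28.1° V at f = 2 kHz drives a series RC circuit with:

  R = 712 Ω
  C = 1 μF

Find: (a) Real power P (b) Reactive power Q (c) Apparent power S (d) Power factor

Step 1 — Angular frequency: ω = 2π·f = 2π·2000 = 1.257e+04 rad/s.
Step 2 — Component impedances:
  R: Z = R = 712 Ω
  C: Z = 1/(jωC) = -j/(ω·C) = 0 - j79.58 Ω
Step 3 — Series combination: Z_total = R + C = 712 - j79.58 Ω = 716.4∠-6.4° Ω.
Step 4 — Source phasor: V = 19.1∠-28.1° V = 16.85 - j8.996 V.
Step 5 — Current: I = V / Z = 0.02477 - j0.009867 A = 0.02666∠-21.7° A.
Step 6 — Complex power: S = V·I* = 0.5061 - j0.05656 VA.
Step 7 — Real power: P = Re(S) = 0.5061 W.
Step 8 — Reactive power: Q = Im(S) = -0.05656 VAR.
Step 9 — Apparent power: |S| = 0.5092 VA.
Step 10 — Power factor: PF = P/|S| = 0.9938 (leading).

(a) P = 0.5061 W  (b) Q = -0.05656 VAR  (c) S = 0.5092 VA  (d) PF = 0.9938 (leading)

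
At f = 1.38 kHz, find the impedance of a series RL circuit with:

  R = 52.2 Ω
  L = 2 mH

Step 1 — Angular frequency: ω = 2π·f = 2π·1380 = 8671 rad/s.
Step 2 — Component impedances:
  R: Z = R = 52.2 Ω
  L: Z = jωL = j·8671·0.002 = 0 + j17.34 Ω
Step 3 — Series combination: Z_total = R + L = 52.2 + j17.34 Ω = 55.01∠18.4° Ω.

Z = 52.2 + j17.34 Ω = 55.01∠18.4° Ω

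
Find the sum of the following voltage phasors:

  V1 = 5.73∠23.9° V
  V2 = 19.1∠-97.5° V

Step 1 — Convert each phasor to rectangular form:
  V1 = 5.73·(cos(23.9°) + j·sin(23.9°)) = 5.239 + j2.321 V
  V2 = 19.1·(cos(-97.5°) + j·sin(-97.5°)) = -2.493 - j18.94 V
Step 2 — Sum components: V_total = 2.746 - j16.62 V.
Step 3 — Convert to polar: |V_total| = 16.84 V, ∠V_total = -80.6°.

V_total = 16.84∠-80.6° V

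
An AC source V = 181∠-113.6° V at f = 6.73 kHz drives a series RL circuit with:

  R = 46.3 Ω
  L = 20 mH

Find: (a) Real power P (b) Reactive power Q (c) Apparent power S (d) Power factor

Step 1 — Angular frequency: ω = 2π·f = 2π·6730 = 4.229e+04 rad/s.
Step 2 — Component impedances:
  R: Z = R = 46.3 Ω
  L: Z = jωL = j·4.229e+04·0.02 = 0 + j845.7 Ω
Step 3 — Series combination: Z_total = R + L = 46.3 + j845.7 Ω = 847∠86.9° Ω.
Step 4 — Source phasor: V = 181∠-113.6° V = -72.46 - j165.9 V.
Step 5 — Current: I = V / Z = -0.2002 + j0.07472 A = 0.2137∠159.5° A.
Step 6 — Complex power: S = V·I* = 2.114 + j38.62 VA.
Step 7 — Real power: P = Re(S) = 2.114 W.
Step 8 — Reactive power: Q = Im(S) = 38.62 VAR.
Step 9 — Apparent power: |S| = 38.68 VA.
Step 10 — Power factor: PF = P/|S| = 0.05466 (lagging).

(a) P = 2.114 W  (b) Q = 38.62 VAR  (c) S = 38.68 VA  (d) PF = 0.05466 (lagging)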